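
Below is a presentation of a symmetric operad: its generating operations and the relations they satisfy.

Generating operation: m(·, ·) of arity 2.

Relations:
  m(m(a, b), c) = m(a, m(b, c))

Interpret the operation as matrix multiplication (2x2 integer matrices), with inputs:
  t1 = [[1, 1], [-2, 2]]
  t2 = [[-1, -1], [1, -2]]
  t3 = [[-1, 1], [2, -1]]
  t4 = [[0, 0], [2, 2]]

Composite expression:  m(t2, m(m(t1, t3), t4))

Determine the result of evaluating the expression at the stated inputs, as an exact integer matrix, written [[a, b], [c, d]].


[[8, 8], [16, 16]]

m(t1, t3) = [[1, 0], [6, -4]]
m(m(t1, t3), t4) = [[0, 0], [-8, -8]]
m(t2, m(m(t1, t3), t4)) = [[8, 8], [16, 16]]


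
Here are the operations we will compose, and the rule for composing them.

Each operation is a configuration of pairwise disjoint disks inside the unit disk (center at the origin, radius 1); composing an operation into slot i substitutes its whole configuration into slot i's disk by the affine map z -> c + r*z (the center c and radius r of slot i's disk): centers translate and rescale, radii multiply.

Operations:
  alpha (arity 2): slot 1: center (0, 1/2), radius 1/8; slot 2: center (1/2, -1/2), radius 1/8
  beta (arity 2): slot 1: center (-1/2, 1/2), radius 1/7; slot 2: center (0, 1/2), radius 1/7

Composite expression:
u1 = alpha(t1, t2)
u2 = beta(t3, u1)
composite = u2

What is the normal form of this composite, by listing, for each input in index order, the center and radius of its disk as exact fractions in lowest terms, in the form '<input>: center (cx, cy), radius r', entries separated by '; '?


t1: center (0, 4/7), radius 1/56; t2: center (1/14, 3/7), radius 1/56; t3: center (-1/2, 1/2), radius 1/7

Follow each t-input down from beta: c' goes to c + r*c', radius to r*r'.
t3: after 1 affine step, its disk has center (-1/2, 1/2), radius 1/7
t1: after 2 affine steps, its disk has center (0, 4/7), radius 1/56
t2: after 2 affine steps, its disk has center (1/14, 3/7), radius 1/56


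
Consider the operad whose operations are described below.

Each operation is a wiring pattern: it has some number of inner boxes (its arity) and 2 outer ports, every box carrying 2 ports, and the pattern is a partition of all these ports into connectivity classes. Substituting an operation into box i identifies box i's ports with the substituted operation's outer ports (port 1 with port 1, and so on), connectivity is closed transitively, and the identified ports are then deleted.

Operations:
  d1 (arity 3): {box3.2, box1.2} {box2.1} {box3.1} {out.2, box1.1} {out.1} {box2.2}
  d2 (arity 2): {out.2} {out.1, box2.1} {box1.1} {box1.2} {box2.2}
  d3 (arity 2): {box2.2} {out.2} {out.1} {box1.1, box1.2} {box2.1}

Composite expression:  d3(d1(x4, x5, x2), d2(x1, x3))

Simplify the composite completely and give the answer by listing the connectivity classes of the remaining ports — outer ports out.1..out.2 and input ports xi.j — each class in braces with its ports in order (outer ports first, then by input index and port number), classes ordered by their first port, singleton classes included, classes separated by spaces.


Two ports join when wires chain via d3-identified ports.
the subtree at d1 composes to {out.1} {out.2, x4.1} {x2.1} {x2.2, x4.2} {x5.1} {x5.2} on (x4, x5, x2); out.j = own outer ports
the subtree at d2 composes to {out.1, x3.1} {out.2} {x1.1} {x1.2} {x3.2} on (x1, x3); out.j = own outer ports
the subtree at d3 composes to {out.1} {out.2} {x1.1} {x1.2} {x2.1} {x2.2, x4.2} {x3.1} {x3.2} {x4.1} {x5.1} {x5.2} on (x4, x5, x2, x1, x3); out.j = own outer ports

{out.1} {out.2} {x1.1} {x1.2} {x2.1} {x2.2, x4.2} {x3.1} {x3.2} {x4.1} {x5.1} {x5.2}


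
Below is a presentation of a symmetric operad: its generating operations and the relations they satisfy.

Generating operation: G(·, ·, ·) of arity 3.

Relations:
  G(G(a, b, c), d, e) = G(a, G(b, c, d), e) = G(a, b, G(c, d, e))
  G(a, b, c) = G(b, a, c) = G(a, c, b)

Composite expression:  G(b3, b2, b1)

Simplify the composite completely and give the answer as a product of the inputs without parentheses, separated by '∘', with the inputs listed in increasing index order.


With G associative and commutative, the b-input set is all that matters.
G(b3, b2, b1) flattens to b3 ∘ b2 ∘ b1
the factors in increasing index order: b1 ∘ b2 ∘ b3

b1 ∘ b2 ∘ b3


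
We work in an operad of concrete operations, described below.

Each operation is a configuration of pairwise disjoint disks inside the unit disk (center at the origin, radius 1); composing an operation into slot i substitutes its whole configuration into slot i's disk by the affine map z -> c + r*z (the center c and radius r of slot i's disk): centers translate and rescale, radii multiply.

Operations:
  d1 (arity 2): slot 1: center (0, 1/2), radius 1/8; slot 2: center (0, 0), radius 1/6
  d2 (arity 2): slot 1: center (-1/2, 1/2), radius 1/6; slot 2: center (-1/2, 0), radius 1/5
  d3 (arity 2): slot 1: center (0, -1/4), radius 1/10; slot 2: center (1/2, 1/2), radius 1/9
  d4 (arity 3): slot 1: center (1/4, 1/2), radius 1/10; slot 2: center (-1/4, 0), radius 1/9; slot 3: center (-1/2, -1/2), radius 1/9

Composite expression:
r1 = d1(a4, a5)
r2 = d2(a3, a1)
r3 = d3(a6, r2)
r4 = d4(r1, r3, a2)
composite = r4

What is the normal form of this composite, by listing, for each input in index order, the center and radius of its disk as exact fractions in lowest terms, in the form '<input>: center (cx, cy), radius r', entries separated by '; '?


Follow each a-input down from d4: c' goes to c + r*c', radius to r*r'.
tracing a4 down its 2-map path: center (1/4, 11/20), radius 1/80
tracing a5 down its 2-map path: center (1/4, 1/2), radius 1/60
tracing a6 down its 2-map path: center (-1/4, -1/36), radius 1/90
tracing a3 down its 3-map path: center (-65/324, 5/81), radius 1/486
tracing a1 down its 3-map path: center (-65/324, 1/18), radius 1/405
tracing a2 down its 1-map path: center (-1/2, -1/2), radius 1/9

a1: center (-65/324, 1/18), radius 1/405; a2: center (-1/2, -1/2), radius 1/9; a3: center (-65/324, 5/81), radius 1/486; a4: center (1/4, 11/20), radius 1/80; a5: center (1/4, 1/2), radius 1/60; a6: center (-1/4, -1/36), radius 1/90


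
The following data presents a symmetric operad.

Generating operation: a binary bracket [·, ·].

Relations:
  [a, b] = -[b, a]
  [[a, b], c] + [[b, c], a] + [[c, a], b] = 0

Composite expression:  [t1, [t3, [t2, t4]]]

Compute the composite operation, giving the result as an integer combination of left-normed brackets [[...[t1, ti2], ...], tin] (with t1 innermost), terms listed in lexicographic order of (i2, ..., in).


-[[[t1, t2], t4], t3] + [[[t1, t3], t2], t4] - [[[t1, t3], t4], t2] + [[[t1, t4], t2], t3]

In the tensor algebra, words opening t1 carry the t1-anchored form.
Composite bracket: [t1, [t3, [t2, t4]]]
Under [a, b] = ab - ba we get 8 signed associative words (2^3 = 8).
Only words starting with t1 matter:
  the word t1t2t4t3 carries sign -1 and contributes -[[[t1, t2], t4], t3]
  the word t1t3t2t4 carries sign +1 and contributes +[[[t1, t3], t2], t4]
  the word t1t3t4t2 carries sign -1 and contributes -[[[t1, t3], t4], t2]
  the word t1t4t2t3 carries sign +1 and contributes +[[[t1, t4], t2], t3]


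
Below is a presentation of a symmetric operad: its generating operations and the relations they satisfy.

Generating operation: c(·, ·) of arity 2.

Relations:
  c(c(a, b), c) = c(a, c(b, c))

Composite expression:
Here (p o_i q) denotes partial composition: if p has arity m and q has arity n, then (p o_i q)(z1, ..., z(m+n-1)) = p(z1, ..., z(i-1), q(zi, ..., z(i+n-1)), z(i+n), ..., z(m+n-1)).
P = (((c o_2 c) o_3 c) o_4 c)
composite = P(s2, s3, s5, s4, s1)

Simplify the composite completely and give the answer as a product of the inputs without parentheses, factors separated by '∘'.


Under associativity of c, the answer is the s's in reading order.
c(s4, s1) spells out as s4 ∘ s1
c(s5, c(s4, s1)) spells out as s5 ∘ s4 ∘ s1
c(s3, c(s5, c(s4, s1))) spells out as s3 ∘ s5 ∘ s4 ∘ s1
c(s2, c(s3, c(s5, c(s4, s1)))) spells out as s2 ∘ s3 ∘ s5 ∘ s4 ∘ s1

s2 ∘ s3 ∘ s5 ∘ s4 ∘ s1


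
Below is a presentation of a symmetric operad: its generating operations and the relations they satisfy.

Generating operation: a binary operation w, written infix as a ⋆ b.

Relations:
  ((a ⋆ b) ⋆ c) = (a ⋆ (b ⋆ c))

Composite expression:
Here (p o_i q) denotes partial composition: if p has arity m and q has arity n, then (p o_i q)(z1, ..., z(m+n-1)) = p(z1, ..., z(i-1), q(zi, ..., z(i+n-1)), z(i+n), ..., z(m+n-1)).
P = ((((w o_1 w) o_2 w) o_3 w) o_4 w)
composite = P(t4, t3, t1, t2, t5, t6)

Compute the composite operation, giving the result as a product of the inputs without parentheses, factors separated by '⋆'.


The w-tree's shape is irrelevant; the t-reading-order decides.
(t2 ⋆ t5) spells out as t2 ⋆ t5
(t1 ⋆ (t2 ⋆ t5)) spells out as t1 ⋆ t2 ⋆ t5
(t3 ⋆ (t1 ⋆ (t2 ⋆ t5))) spells out as t3 ⋆ t1 ⋆ t2 ⋆ t5
(t4 ⋆ (t3 ⋆ (t1 ⋆ (t2 ⋆ t5)))) spells out as t4 ⋆ t3 ⋆ t1 ⋆ t2 ⋆ t5
((t4 ⋆ (t3 ⋆ (t1 ⋆ (t2 ⋆ t5)))) ⋆ t6) spells out as t4 ⋆ t3 ⋆ t1 ⋆ t2 ⋆ t5 ⋆ t6

t4 ⋆ t3 ⋆ t1 ⋆ t2 ⋆ t5 ⋆ t6


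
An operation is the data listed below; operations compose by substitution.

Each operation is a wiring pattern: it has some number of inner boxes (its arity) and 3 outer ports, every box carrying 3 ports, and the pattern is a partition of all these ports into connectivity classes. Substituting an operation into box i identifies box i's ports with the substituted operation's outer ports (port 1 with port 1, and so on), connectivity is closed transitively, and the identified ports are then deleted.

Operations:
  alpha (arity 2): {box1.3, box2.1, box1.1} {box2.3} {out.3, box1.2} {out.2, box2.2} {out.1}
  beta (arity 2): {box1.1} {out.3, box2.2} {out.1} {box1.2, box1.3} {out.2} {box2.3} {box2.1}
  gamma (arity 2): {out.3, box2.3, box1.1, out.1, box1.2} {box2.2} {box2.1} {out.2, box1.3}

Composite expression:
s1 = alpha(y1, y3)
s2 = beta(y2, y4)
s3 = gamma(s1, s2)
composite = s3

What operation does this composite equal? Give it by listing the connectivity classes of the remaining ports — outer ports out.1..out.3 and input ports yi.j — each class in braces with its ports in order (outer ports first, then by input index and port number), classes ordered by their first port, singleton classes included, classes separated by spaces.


Connectivity passes through glued gamma-boundaries; trace each wire chain.
composing alpha on (y1, y3), with out.j its own outer ports: {out.1} {out.2, y3.2} {out.3, y1.2} {y1.1, y1.3, y3.1} {y3.3}
composing beta on (y2, y4), with out.j its own outer ports: {out.1} {out.2} {out.3, y4.2} {y2.1} {y2.2, y2.3} {y4.1} {y4.3}
composing gamma on (y1, y3, y2, y4), with out.j its own outer ports: {out.1, out.3, y3.2, y4.2} {out.2, y1.2} {y1.1, y1.3, y3.1} {y2.1} {y2.2, y2.3} {y3.3} {y4.1} {y4.3}

{out.1, out.3, y3.2, y4.2} {out.2, y1.2} {y1.1, y1.3, y3.1} {y2.1} {y2.2, y2.3} {y3.3} {y4.1} {y4.3}


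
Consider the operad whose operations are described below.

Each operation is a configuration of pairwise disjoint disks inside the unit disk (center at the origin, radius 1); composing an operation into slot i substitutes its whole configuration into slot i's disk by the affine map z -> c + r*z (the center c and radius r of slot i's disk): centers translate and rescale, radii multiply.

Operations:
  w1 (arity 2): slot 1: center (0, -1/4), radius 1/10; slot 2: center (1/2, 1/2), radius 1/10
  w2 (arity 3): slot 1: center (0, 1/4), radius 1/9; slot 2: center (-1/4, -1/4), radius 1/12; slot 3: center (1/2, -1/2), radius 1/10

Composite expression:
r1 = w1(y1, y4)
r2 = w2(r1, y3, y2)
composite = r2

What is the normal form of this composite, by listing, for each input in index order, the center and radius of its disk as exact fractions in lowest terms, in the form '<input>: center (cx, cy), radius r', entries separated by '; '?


y1: center (0, 2/9), radius 1/90; y2: center (1/2, -1/2), radius 1/10; y3: center (-1/4, -1/4), radius 1/12; y4: center (1/18, 11/36), radius 1/90


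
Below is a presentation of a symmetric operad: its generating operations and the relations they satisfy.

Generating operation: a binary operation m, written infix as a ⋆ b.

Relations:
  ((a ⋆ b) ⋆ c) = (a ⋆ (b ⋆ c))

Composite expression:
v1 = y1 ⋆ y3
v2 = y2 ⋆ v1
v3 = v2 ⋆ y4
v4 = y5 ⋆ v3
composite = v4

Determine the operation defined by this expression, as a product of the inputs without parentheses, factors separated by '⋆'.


y5 ⋆ y2 ⋆ y1 ⋆ y3 ⋆ y4

Under associativity of m, the answer is the y's in reading order.
(y1 ⋆ y3) reduces to y1 ⋆ y3
(y2 ⋆ (y1 ⋆ y3)) reduces to y2 ⋆ y1 ⋆ y3
((y2 ⋆ (y1 ⋆ y3)) ⋆ y4) reduces to y2 ⋆ y1 ⋆ y3 ⋆ y4
(y5 ⋆ ((y2 ⋆ (y1 ⋆ y3)) ⋆ y4)) reduces to y5 ⋆ y2 ⋆ y1 ⋆ y3 ⋆ y4


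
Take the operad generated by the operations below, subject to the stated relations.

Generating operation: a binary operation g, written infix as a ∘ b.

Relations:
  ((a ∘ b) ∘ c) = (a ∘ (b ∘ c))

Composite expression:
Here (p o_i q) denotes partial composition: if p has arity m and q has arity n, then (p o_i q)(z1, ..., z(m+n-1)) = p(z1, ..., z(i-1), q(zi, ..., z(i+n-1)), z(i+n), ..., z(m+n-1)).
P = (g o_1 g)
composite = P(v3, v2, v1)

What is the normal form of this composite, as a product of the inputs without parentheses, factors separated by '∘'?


v3 ∘ v2 ∘ v1

Every regrouping of g is equal, so read the v-inputs in written order.
(v3 ∘ v2) spells out as v3 ∘ v2
((v3 ∘ v2) ∘ v1) spells out as v3 ∘ v2 ∘ v1


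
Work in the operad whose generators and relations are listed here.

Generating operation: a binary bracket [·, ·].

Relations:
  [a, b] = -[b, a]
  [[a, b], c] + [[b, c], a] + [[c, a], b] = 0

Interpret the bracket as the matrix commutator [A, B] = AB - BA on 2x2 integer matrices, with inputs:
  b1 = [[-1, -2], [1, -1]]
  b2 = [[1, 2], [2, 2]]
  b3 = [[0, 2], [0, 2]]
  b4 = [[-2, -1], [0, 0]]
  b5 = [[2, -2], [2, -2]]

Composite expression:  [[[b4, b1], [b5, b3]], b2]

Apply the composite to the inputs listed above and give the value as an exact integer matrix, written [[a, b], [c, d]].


[[96, -72], [120, -96]]

[b4, b1] = [[-1, 4], [2, 1]]
[b5, b3] = [[-4, 4], [-4, 4]]
[[b4, b1], [b5, b3]] = [[-24, 24], [-24, 24]]
[[[b4, b1], [b5, b3]], b2] = [[96, -72], [120, -96]]


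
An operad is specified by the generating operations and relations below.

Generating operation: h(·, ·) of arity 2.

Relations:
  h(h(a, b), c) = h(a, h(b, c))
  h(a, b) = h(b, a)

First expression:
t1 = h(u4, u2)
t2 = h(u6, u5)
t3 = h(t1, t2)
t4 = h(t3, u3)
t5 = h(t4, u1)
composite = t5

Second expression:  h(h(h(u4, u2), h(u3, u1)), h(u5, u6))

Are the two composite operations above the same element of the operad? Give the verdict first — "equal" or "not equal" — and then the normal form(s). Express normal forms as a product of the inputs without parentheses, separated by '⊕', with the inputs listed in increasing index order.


equal — both sides give u1 ⊕ u2 ⊕ u3 ⊕ u4 ⊕ u5 ⊕ u6

The first expression reduces to u1 ⊕ u2 ⊕ u3 ⊕ u4 ⊕ u5 ⊕ u6
The second expression reduces to u1 ⊕ u2 ⊕ u3 ⊕ u4 ⊕ u5 ⊕ u6
Same normal form: equal.


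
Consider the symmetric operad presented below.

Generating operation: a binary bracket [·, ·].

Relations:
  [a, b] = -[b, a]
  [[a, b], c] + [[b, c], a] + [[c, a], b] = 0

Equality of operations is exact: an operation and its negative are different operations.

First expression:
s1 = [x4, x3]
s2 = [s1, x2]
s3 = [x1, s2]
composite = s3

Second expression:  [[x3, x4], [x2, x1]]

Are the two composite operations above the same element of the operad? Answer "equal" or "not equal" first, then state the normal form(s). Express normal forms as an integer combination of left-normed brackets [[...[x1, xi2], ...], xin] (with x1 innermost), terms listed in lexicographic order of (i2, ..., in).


not equal; first: [[[x1, x2], x3], x4] - [[[x1, x2], x4], x3] - [[[x1, x3], x4], x2] + [[[x1, x4], x3], x2]; second: [[[x1, x2], x3], x4] - [[[x1, x2], x4], x3]

The first expression reduces to [[[x1, x2], x3], x4] - [[[x1, x2], x4], x3] - [[[x1, x3], x4], x2] + [[[x1, x4], x3], x2]
The second expression reduces to [[[x1, x2], x3], x4] - [[[x1, x2], x4], x3]
The forms do not match — not equal.


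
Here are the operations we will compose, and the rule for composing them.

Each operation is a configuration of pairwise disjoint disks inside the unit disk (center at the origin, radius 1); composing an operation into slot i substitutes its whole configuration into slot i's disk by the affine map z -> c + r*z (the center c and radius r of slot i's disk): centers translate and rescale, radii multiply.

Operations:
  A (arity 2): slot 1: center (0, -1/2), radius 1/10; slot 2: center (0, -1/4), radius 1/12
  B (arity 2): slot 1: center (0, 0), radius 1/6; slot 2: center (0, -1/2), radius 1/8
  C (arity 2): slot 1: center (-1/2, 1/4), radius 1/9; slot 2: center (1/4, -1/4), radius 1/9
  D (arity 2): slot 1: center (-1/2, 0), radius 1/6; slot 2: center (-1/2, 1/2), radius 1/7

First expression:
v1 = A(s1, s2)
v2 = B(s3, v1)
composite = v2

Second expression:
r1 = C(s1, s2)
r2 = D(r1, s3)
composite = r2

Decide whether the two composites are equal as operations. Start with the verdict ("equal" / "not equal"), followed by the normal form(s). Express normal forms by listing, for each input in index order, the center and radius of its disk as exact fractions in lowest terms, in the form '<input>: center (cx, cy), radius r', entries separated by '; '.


not equal; first: s1: center (0, -9/16), radius 1/80; s2: center (0, -17/32), radius 1/96; s3: center (0, 0), radius 1/6; second: s1: center (-7/12, 1/24), radius 1/54; s2: center (-11/24, -1/24), radius 1/54; s3: center (-1/2, 1/2), radius 1/7

Reducing the first expression gives s1: center (0, -9/16), radius 1/80; s2: center (0, -17/32), radius 1/96; s3: center (0, 0), radius 1/6
Reducing the second expression gives s1: center (-7/12, 1/24), radius 1/54; s2: center (-11/24, -1/24), radius 1/54; s3: center (-1/2, 1/2), radius 1/7
No match — not equal.


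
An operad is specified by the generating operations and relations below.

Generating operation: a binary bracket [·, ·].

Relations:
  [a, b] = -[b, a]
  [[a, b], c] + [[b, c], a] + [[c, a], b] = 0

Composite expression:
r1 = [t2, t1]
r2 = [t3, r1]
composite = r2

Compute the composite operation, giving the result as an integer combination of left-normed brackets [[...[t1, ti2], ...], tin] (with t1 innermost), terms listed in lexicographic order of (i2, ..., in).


A multilinear Lie element is pinned by t1-initial words (t1 innermost).
Composite bracket: [t3, [t2, t1]]
Each bracket splits as ab - ba, giving 4 signed words (2^2 = 4).
Coefficients come from the t1-initial words:
  from t1t2t3, sign +1: term +[[t1, t2], t3]

[[t1, t2], t3]


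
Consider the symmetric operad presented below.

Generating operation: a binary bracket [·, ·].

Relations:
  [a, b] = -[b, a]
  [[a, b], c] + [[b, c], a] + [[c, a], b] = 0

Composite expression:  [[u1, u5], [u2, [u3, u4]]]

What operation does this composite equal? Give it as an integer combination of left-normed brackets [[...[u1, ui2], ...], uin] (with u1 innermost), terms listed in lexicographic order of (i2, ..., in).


[[[[u1, u5], u2], u3], u4] - [[[[u1, u5], u2], u4], u3] - [[[[u1, u5], u3], u4], u2] + [[[[u1, u5], u4], u3], u2]

Expand each bracket as ab - ba; the u1-initial words give the coefficients.
Composite bracket: [[u1, u5], [u2, [u3, u4]]]
Under [a, b] = ab - ba we get 16 signed associative words (2^4 = 16).
Coefficients come from the u1-initial words:
  u1u5u2u3u4 appears with sign +1, giving the term +[[[[u1, u5], u2], u3], u4]
  u1u5u2u4u3 appears with sign -1, giving the term -[[[[u1, u5], u2], u4], u3]
  u1u5u3u4u2 appears with sign -1, giving the term -[[[[u1, u5], u3], u4], u2]
  u1u5u4u3u2 appears with sign +1, giving the term +[[[[u1, u5], u4], u3], u2]


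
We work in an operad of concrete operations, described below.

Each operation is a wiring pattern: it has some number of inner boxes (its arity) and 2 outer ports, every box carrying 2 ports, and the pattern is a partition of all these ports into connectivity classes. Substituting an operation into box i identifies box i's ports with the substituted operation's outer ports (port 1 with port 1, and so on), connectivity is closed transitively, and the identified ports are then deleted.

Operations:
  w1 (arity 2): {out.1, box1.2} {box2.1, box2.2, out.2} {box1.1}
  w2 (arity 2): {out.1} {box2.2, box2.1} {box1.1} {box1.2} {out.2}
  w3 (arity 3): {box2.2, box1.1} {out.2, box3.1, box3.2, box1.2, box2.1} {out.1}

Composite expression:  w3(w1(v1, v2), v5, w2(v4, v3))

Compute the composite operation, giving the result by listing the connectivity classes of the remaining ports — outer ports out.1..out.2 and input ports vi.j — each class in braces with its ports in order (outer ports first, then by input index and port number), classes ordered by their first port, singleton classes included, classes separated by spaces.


Reachability decides: close wires over w3-identified ports.
after w1, the pattern on (v1, v2) reads {out.1, v1.2} {out.2, v2.1, v2.2} {v1.1} (out.j = its outer ports)
after w2, the pattern on (v4, v3) reads {out.1} {out.2} {v3.1, v3.2} {v4.1} {v4.2} (out.j = its outer ports)
after w3, the pattern on (v1, v2, v5, v4, v3) reads {out.1} {out.2, v2.1, v2.2, v5.1} {v1.1} {v1.2, v5.2} {v3.1, v3.2} {v4.1} {v4.2} (out.j = its outer ports)

{out.1} {out.2, v2.1, v2.2, v5.1} {v1.1} {v1.2, v5.2} {v3.1, v3.2} {v4.1} {v4.2}


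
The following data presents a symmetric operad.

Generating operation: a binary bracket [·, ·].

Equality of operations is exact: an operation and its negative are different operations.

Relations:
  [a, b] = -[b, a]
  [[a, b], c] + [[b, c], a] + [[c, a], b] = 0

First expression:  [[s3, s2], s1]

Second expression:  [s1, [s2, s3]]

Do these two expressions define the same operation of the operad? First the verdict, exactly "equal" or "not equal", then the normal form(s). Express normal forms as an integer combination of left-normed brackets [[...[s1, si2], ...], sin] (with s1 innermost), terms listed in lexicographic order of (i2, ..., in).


equal; both compose to [[s1, s2], s3] - [[s1, s3], s2]

Reducing the first expression gives [[s1, s2], s3] - [[s1, s3], s2]
Reducing the second expression gives [[s1, s2], s3] - [[s1, s3], s2]
Same normal form: equal.


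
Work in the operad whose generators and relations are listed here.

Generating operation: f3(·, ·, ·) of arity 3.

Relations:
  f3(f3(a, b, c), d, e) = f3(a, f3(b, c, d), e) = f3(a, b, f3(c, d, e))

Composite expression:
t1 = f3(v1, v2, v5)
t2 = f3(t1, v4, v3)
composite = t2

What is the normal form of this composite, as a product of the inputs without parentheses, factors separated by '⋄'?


v1 ⋄ v2 ⋄ v5 ⋄ v4 ⋄ v3

Every regrouping of f3 is equal, so read the v-inputs in written order.
f3(v1, v2, v5) spells out as v1 ⋄ v2 ⋄ v5
f3(f3(v1, v2, v5), v4, v3) spells out as v1 ⋄ v2 ⋄ v5 ⋄ v4 ⋄ v3


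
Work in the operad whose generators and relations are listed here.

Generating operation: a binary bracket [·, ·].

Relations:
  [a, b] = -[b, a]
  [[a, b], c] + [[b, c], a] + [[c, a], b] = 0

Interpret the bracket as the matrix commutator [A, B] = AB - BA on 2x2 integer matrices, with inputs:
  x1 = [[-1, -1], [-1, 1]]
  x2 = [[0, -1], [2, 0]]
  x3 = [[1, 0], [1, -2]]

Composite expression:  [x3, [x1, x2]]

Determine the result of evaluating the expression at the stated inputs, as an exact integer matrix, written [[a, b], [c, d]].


[x1, x2] = [[-3, 2], [4, 3]]
[x3, [x1, x2]] = [[-2, 6], [-18, 2]]

[[-2, 6], [-18, 2]]


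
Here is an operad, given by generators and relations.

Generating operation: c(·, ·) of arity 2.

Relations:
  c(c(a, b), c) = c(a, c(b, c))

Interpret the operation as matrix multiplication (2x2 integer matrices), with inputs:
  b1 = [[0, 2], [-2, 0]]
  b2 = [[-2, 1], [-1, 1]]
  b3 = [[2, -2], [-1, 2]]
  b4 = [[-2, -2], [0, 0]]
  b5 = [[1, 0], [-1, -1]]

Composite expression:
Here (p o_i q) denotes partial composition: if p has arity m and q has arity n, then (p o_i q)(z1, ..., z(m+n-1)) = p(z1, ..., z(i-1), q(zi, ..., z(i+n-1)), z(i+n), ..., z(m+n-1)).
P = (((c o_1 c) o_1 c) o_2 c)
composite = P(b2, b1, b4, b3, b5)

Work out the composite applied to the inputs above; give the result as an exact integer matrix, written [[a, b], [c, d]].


c(b1, b4) = [[0, 0], [4, 4]]
c(b2, c(b1, b4)) = [[4, 4], [4, 4]]
c(c(b2, c(b1, b4)), b3) = [[4, 0], [4, 0]]
c(c(c(b2, c(b1, b4)), b3), b5) = [[4, 0], [4, 0]]

[[4, 0], [4, 0]]


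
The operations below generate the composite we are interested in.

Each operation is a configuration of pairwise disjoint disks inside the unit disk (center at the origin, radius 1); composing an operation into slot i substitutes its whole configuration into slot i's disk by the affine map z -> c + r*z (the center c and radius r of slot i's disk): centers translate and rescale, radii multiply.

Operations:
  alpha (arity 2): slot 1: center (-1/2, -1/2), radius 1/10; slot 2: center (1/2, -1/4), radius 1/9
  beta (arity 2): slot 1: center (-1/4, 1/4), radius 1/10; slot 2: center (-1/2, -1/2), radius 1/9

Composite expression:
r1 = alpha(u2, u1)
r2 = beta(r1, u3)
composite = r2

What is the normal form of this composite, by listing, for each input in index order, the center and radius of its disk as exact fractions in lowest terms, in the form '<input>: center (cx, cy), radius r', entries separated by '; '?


u1: center (-1/5, 9/40), radius 1/90; u2: center (-3/10, 1/5), radius 1/100; u3: center (-1/2, -1/2), radius 1/9

Below beta, radii multiply path by path; the u-disk centers shift.
u2: after 2 affine steps, its disk has center (-3/10, 1/5), radius 1/100
u1: after 2 affine steps, its disk has center (-1/5, 9/40), radius 1/90
u3: after 1 affine step, its disk has center (-1/2, -1/2), radius 1/9


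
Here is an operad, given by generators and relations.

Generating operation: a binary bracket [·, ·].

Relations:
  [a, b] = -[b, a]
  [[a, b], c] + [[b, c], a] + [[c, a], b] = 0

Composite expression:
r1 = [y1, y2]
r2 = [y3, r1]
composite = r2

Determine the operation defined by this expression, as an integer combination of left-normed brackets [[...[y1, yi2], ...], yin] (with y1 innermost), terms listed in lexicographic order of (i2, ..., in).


In the tensor algebra, words opening y1 carry the y1-anchored form.
Composite bracket: [y3, [y1, y2]]
Applying ab - ba throughout gives 4 signed words (2^2 = 4).
Only words starting with y1 matter:
  y1y2y3 (sign -1) contributes -[[y1, y2], y3]

-[[y1, y2], y3]


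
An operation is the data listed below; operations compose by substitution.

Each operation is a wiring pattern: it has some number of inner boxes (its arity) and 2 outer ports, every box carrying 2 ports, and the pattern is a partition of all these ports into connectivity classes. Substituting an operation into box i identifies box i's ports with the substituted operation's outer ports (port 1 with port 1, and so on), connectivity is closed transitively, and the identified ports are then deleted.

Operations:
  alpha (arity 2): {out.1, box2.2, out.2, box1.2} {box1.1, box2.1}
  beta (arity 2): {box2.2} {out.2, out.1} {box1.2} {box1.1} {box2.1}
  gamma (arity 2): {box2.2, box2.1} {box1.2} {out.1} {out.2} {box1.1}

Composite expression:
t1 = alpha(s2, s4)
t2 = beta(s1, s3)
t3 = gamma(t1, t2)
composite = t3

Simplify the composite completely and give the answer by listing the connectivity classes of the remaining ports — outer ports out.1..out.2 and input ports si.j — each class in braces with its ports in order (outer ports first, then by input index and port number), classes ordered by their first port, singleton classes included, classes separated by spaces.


{out.1} {out.2} {s1.1} {s1.2} {s2.1, s4.1} {s2.2, s4.2} {s3.1} {s3.2}

Treat the ports identified at gamma as solder joints: merge, then drop.
composing alpha on (s2, s4), with out.j its own outer ports: {out.1, out.2, s2.2, s4.2} {s2.1, s4.1}
composing beta on (s1, s3), with out.j its own outer ports: {out.1, out.2} {s1.1} {s1.2} {s3.1} {s3.2}
composing gamma on (s2, s4, s1, s3), with out.j its own outer ports: {out.1} {out.2} {s1.1} {s1.2} {s2.1, s4.1} {s2.2, s4.2} {s3.1} {s3.2}


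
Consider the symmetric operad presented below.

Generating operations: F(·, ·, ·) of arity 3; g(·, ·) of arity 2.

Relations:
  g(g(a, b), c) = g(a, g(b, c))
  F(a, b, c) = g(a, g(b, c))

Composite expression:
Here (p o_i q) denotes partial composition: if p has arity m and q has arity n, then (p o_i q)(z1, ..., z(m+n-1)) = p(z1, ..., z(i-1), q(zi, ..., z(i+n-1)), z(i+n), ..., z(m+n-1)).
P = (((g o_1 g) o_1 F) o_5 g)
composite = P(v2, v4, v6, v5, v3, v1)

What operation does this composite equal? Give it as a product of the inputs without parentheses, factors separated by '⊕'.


v2 ⊕ v4 ⊕ v6 ⊕ v5 ⊕ v3 ⊕ v1

Every regrouping of g is equal, so read the v-inputs in written order.
F(v2, v4, v6) flattens to v2 ⊕ v4 ⊕ v6
g(F(v2, v4, v6), v5) flattens to v2 ⊕ v4 ⊕ v6 ⊕ v5
g(v3, v1) flattens to v3 ⊕ v1
g(g(F(v2, v4, v6), v5), g(v3, v1)) flattens to v2 ⊕ v4 ⊕ v6 ⊕ v5 ⊕ v3 ⊕ v1


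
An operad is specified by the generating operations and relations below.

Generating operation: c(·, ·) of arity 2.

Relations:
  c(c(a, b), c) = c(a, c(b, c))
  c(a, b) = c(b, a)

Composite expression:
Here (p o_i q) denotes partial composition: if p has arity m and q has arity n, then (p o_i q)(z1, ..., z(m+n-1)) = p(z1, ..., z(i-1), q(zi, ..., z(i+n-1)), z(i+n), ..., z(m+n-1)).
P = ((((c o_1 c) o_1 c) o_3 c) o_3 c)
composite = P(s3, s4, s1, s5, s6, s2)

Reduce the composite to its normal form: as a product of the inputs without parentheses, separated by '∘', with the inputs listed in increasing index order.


With c associative and commutative, the s-input set is all that matters.
c(s3, s4) linearizes to s3 ∘ s4
c(s1, s5) linearizes to s1 ∘ s5
c(c(s1, s5), s6) linearizes to s1 ∘ s5 ∘ s6
c(c(s3, s4), c(c(s1, s5), s6)) linearizes to s3 ∘ s4 ∘ s1 ∘ s5 ∘ s6
c(c(c(s3, s4), c(c(s1, s5), s6)), s2) linearizes to s3 ∘ s4 ∘ s1 ∘ s5 ∘ s6 ∘ s2
reordering the factors by index: s1 ∘ s2 ∘ s3 ∘ s4 ∘ s5 ∘ s6

s1 ∘ s2 ∘ s3 ∘ s4 ∘ s5 ∘ s6


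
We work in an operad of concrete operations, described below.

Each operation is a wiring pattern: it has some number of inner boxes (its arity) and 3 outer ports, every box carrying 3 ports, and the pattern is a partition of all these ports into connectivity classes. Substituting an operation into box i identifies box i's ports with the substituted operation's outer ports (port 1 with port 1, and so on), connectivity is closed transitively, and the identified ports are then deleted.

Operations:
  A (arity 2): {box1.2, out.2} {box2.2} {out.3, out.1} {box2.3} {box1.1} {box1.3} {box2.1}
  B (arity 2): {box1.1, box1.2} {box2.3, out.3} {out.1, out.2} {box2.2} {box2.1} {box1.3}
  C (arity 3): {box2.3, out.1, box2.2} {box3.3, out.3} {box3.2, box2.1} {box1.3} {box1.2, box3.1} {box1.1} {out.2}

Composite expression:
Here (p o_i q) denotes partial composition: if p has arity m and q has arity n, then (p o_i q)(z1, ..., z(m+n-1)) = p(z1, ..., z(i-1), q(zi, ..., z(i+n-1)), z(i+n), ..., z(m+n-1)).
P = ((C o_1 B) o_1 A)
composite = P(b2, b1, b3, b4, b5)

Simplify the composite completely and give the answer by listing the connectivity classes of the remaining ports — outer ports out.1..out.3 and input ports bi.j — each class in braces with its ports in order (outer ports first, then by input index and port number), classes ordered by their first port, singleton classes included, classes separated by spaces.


After gluing at C, chains via deleted ports link the b-ports.
A over (b2, b1) gives {out.1, out.3} {out.2, b2.2} {b1.1} {b1.2} {b1.3} {b2.1} {b2.3}, out.j being that stage's outer ports
B over (b2, b1, b3) gives {out.1, out.2} {out.3, b3.3} {b1.1} {b1.2} {b1.3} {b2.1} {b2.2} {b2.3} {b3.1} {b3.2}, out.j being that stage's outer ports
C over (b2, b1, b3, b4, b5) gives {out.1, b4.2, b4.3} {out.2} {out.3, b5.3} {b1.1} {b1.2} {b1.3} {b2.1} {b2.2} {b2.3} {b3.1} {b3.2} {b3.3} {b4.1, b5.2} {b5.1}, out.j being that stage's outer ports

{out.1, b4.2, b4.3} {out.2} {out.3, b5.3} {b1.1} {b1.2} {b1.3} {b2.1} {b2.2} {b2.3} {b3.1} {b3.2} {b3.3} {b4.1, b5.2} {b5.1}


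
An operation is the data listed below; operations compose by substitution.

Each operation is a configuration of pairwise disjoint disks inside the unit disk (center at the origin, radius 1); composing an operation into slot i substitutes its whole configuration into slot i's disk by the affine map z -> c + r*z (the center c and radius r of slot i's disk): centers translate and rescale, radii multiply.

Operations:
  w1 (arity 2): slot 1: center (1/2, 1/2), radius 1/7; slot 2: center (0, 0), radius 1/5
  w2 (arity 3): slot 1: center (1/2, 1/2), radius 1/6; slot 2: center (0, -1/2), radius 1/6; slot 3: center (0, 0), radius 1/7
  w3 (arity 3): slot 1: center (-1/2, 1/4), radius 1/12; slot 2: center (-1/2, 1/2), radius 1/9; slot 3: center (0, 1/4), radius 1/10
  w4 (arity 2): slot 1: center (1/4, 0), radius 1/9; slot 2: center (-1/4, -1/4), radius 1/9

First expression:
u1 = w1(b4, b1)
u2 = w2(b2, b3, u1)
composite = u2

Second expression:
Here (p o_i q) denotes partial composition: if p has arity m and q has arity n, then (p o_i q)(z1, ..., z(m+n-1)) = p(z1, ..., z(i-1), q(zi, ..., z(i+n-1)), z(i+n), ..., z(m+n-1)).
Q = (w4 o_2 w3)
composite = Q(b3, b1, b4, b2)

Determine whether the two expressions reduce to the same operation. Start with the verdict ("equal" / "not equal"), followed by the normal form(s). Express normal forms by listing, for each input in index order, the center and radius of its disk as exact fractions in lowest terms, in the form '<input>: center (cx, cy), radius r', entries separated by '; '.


not equal; first: b1: center (0, 0), radius 1/35; b2: center (1/2, 1/2), radius 1/6; b3: center (0, -1/2), radius 1/6; b4: center (1/14, 1/14), radius 1/49; second: b1: center (-11/36, -2/9), radius 1/108; b2: center (-1/4, -2/9), radius 1/90; b3: center (1/4, 0), radius 1/9; b4: center (-11/36, -7/36), radius 1/81

Reducing the first expression gives b1: center (0, 0), radius 1/35; b2: center (1/2, 1/2), radius 1/6; b3: center (0, -1/2), radius 1/6; b4: center (1/14, 1/14), radius 1/49
Reducing the second expression gives b1: center (-11/36, -2/9), radius 1/108; b2: center (-1/4, -2/9), radius 1/90; b3: center (1/4, 0), radius 1/9; b4: center (-11/36, -7/36), radius 1/81
The forms do not match — not equal.


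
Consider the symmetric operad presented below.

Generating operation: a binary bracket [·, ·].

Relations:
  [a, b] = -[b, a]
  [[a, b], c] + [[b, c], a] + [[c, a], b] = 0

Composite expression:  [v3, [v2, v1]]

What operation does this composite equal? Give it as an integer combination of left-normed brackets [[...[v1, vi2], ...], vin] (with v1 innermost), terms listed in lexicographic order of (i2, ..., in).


Left-normed coefficients sit on the v1-initial expansion words.
Composite bracket: [v3, [v2, v1]]
Expanding via [a, b] = ab - ba: 4 signed words (2^2 = 4).
Keep just the words that open with v1:
  the word v1v2v3 carries sign +1 and contributes +[[v1, v2], v3]

[[v1, v2], v3]


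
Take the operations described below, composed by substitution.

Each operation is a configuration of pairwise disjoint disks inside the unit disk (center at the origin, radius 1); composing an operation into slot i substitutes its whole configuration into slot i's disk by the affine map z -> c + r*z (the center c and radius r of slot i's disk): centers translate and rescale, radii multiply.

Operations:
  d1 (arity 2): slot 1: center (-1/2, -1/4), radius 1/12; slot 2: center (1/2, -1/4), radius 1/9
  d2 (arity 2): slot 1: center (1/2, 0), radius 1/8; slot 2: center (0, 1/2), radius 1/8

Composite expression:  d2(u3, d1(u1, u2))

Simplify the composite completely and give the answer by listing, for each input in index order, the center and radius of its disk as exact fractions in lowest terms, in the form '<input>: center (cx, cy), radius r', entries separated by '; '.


u1: center (-1/16, 15/32), radius 1/96; u2: center (1/16, 15/32), radius 1/72; u3: center (1/2, 0), radius 1/8

Follow each u-input down from d2: c' goes to c + r*c', radius to r*r'.
for u3, the 1-step affine chain lands on center (1/2, 0), radius 1/8
for u1, the 2-step affine chain lands on center (-1/16, 15/32), radius 1/96
for u2, the 2-step affine chain lands on center (1/16, 15/32), radius 1/72


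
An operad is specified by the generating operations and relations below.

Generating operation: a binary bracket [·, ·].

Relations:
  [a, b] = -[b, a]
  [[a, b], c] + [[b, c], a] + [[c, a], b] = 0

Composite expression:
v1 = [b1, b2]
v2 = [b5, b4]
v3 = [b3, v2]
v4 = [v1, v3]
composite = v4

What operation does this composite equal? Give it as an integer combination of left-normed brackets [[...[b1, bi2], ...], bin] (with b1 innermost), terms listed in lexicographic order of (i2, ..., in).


Antisymmetry and Jacobi reduce to b1-anchored left-normed brackets.
Composite bracket: [[b1, b2], [b3, [b5, b4]]]
Full expansion: 16 signed words from ab - ba (2^4 = 16).
Keep just the words that open with b1:
  from b1b2b3b4b5, sign -1: term -[[[[b1, b2], b3], b4], b5]
  from b1b2b3b5b4, sign +1: term +[[[[b1, b2], b3], b5], b4]
  from b1b2b4b5b3, sign +1: term +[[[[b1, b2], b4], b5], b3]
  from b1b2b5b4b3, sign -1: term -[[[[b1, b2], b5], b4], b3]

-[[[[b1, b2], b3], b4], b5] + [[[[b1, b2], b3], b5], b4] + [[[[b1, b2], b4], b5], b3] - [[[[b1, b2], b5], b4], b3]


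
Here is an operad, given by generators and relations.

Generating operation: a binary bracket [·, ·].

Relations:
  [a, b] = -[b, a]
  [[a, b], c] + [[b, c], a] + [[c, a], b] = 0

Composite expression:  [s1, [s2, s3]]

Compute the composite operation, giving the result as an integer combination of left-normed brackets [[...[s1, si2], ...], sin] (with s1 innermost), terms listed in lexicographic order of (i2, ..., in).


[[s1, s2], s3] - [[s1, s3], s2]

Skip Jacobi rewriting: expand, keep s1-initial words, read off terms.
Composite bracket: [s1, [s2, s3]]
The bracket unfolds into 4 signed words via [a, b] = ab - ba (2^2 = 4).
Coefficients come from the s1-initial words:
  s1s2s3 appears with sign +1, giving the term +[[s1, s2], s3]
  s1s3s2 appears with sign -1, giving the term -[[s1, s3], s2]


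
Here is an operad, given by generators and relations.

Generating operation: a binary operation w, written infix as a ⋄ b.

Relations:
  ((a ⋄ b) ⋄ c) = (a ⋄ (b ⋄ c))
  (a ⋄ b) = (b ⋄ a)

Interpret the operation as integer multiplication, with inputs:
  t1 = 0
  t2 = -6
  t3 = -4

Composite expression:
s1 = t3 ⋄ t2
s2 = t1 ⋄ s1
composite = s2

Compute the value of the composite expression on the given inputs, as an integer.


0


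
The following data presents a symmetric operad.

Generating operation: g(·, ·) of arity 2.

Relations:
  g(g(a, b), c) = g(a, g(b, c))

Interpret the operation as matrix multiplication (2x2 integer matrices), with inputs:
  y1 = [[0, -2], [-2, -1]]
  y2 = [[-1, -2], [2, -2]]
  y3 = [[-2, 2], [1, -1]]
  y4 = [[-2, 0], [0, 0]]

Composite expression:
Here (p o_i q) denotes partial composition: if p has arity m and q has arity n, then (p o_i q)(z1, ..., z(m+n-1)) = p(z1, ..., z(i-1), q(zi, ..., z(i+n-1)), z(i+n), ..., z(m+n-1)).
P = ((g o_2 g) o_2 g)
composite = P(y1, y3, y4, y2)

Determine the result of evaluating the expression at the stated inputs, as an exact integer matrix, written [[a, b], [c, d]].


[[-4, -8], [6, 12]]


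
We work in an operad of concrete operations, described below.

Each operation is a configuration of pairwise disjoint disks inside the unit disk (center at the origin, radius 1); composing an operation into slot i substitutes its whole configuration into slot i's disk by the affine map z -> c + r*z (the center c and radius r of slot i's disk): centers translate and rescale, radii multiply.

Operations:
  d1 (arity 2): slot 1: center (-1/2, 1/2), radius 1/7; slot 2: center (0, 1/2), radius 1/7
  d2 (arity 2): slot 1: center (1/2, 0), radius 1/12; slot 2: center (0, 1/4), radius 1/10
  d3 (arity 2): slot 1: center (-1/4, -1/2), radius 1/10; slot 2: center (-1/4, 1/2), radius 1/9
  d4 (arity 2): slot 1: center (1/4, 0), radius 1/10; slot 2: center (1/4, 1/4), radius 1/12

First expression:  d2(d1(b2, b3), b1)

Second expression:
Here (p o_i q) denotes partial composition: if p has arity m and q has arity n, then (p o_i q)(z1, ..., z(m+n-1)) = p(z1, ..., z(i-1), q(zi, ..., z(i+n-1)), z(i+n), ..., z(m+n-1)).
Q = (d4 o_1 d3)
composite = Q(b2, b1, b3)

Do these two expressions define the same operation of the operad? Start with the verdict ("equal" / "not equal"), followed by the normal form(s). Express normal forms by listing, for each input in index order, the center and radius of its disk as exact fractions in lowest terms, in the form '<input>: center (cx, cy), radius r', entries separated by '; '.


In normal form, the first expression is b1: center (0, 1/4), radius 1/10; b2: center (11/24, 1/24), radius 1/84; b3: center (1/2, 1/24), radius 1/84
In normal form, the second expression is b1: center (9/40, 1/20), radius 1/90; b2: center (9/40, -1/20), radius 1/100; b3: center (1/4, 1/4), radius 1/12
Distinct normal forms: not equal.

not equal; first: b1: center (0, 1/4), radius 1/10; b2: center (11/24, 1/24), radius 1/84; b3: center (1/2, 1/24), radius 1/84; second: b1: center (9/40, 1/20), radius 1/90; b2: center (9/40, -1/20), radius 1/100; b3: center (1/4, 1/4), radius 1/12
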